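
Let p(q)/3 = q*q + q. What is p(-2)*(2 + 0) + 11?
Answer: 23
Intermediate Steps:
p(q) = 3*q + 3*q² (p(q) = 3*(q*q + q) = 3*(q² + q) = 3*(q + q²) = 3*q + 3*q²)
p(-2)*(2 + 0) + 11 = (3*(-2)*(1 - 2))*(2 + 0) + 11 = (3*(-2)*(-1))*2 + 11 = 6*2 + 11 = 12 + 11 = 23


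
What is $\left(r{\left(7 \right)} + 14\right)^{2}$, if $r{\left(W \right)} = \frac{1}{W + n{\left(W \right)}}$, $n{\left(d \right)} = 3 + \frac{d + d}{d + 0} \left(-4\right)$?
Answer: $\frac{841}{4} \approx 210.25$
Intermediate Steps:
$n{\left(d \right)} = -5$ ($n{\left(d \right)} = 3 + \frac{2 d}{d} \left(-4\right) = 3 + 2 \left(-4\right) = 3 - 8 = -5$)
$r{\left(W \right)} = \frac{1}{-5 + W}$ ($r{\left(W \right)} = \frac{1}{W - 5} = \frac{1}{-5 + W}$)
$\left(r{\left(7 \right)} + 14\right)^{2} = \left(\frac{1}{-5 + 7} + 14\right)^{2} = \left(\frac{1}{2} + 14\right)^{2} = \left(\frac{29}{2}\right)^{2} = \frac{841}{4}$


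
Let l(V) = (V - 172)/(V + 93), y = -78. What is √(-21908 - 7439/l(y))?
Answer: I*√2146166/10 ≈ 146.5*I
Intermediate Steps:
l(V) = (-172 + V)/(93 + V)
√(-21908 - 7439/l(y)) = √(-21908 - 7439*(93 - 78)/(-172 - 78)) = √(-21908 - 7439/(-250/15)) = √(-21908 - 7439/((1/15)*(-250))) = √(-21908 - 7439/(-50/3)) = √(-21908 - 7439*(-3/50)) = √(-21908 + 22317/50) = √(-1073083/50) = I*√2146166/10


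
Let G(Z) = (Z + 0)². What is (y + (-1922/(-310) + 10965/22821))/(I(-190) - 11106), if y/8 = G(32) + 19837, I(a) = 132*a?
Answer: -3173919586/688167255 ≈ -4.6121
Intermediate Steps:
G(Z) = Z²
y = 166888 (y = 8*(32² + 19837) = 8*(1024 + 19837) = 8*20861 = 166888)
(y + (-1922/(-310) + 10965/22821))/(I(-190) - 11106) = (166888 + (-1922/(-310) + 10965/22821))/(132*(-190) - 11106) = (166888 + (-1922*(-1/310) + 10965*(1/22821)))/(-25080 - 11106) = (166888 + (31/5 + 3655/7607))/(-36186) = (166888 + 254092/38035)*(-1/36186) = (6347839172/38035)*(-1/36186) = -3173919586/688167255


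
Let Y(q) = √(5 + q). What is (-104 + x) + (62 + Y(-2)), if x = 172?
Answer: 130 + √3 ≈ 131.73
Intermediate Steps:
(-104 + x) + (62 + Y(-2)) = (-104 + 172) + (62 + √(5 - 2)) = 68 + (62 + √3) = 130 + √3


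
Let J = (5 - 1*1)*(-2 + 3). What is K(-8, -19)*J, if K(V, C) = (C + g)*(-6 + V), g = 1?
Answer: 1008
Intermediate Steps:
K(V, C) = (1 + C)*(-6 + V) (K(V, C) = (C + 1)*(-6 + V) = (1 + C)*(-6 + V))
J = 4 (J = (5 - 1)*1 = 4*1 = 4)
K(-8, -19)*J = (-6 - 8 - 6*(-19) - 19*(-8))*4 = (-6 - 8 + 114 + 152)*4 = 252*4 = 1008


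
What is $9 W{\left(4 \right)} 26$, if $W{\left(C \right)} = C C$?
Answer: $3744$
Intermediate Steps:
$W{\left(C \right)} = C^{2}$
$9 W{\left(4 \right)} 26 = 9 \cdot 4^{2} \cdot 26 = 9 \cdot 16 \cdot 26 = 144 \cdot 26 = 3744$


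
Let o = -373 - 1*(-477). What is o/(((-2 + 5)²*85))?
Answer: 104/765 ≈ 0.13595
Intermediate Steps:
o = 104 (o = -373 + 477 = 104)
o/(((-2 + 5)²*85)) = 104/(((-2 + 5)²*85)) = 104/((3²*85)) = 104/((9*85)) = 104/765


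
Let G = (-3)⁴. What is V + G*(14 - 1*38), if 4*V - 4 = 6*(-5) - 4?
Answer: -3903/2 ≈ -1951.5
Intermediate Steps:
G = 81
V = -15/2 (V = 1 + (6*(-5) - 4)/4 = 1 + (-30 - 4)/4 = 1 + (¼)*(-34) = 1 - 17/2 = -15/2 ≈ -7.5000)
V + G*(14 - 1*38) = -15/2 + 81*(14 - 1*38) = -15/2 + 81*(14 - 38) = -15/2 + 81*(-24) = -15/2 - 1944 = -3903/2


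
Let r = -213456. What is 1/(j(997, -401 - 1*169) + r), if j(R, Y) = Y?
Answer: -1/214026 ≈ -4.6723e-6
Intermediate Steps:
1/(j(997, -401 - 1*169) + r) = 1/((-401 - 1*169) - 213456) = 1/((-401 - 169) - 213456) = 1/(-570 - 213456) = 1/(-214026) = -1/214026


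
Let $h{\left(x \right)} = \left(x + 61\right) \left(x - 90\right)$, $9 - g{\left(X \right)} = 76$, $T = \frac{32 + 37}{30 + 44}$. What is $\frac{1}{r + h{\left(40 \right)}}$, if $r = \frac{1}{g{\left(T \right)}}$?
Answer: $- \frac{67}{338351} \approx -0.00019802$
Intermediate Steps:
$T = \frac{69}{74} \approx 0.93243$
$g{\left(X \right)} = -67$ ($g{\left(X \right)} = 9 - 76 = -67$)
$r = - \frac{1}{67}$ ($r = \frac{1}{-67} = - \frac{1}{67} \approx -0.014925$)
$h{\left(x \right)} = \left(-90 + x\right) \left(61 + x\right)$ ($h{\left(x \right)} = \left(61 + x\right) \left(-90 + x\right) = \left(-90 + x\right) \left(61 + x\right)$)
$\frac{1}{r + h{\left(40 \right)}} = \frac{1}{- \frac{1}{67} - \left(6650 - 1600\right)} = \frac{1}{- \frac{1}{67} - 5050} = \frac{1}{- \frac{338351}{67}} = - \frac{67}{338351}$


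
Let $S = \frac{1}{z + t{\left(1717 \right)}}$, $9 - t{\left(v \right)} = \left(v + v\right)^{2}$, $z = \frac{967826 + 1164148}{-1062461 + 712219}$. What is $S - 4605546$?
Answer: $- \frac{9510860840616520925}{2065088664974} \approx -4.6055 \cdot 10^{6}$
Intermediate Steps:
$z = - \frac{1065987}{175121}$ ($z = \frac{2131974}{-350242} = 2131974 \left(- \frac{1}{350242}\right) = - \frac{1065987}{175121} \approx -6.0871$)
$t{\left(v \right)} = 9 - 4 v^{2}$ ($t{\left(v \right)} = 9 - \left(v + v\right)^{2} = 9 - \left(2 v\right)^{2} = 9 - 4 v^{2}$)
$S = - \frac{175121}{2065088664974}$ ($S = \frac{1}{- \frac{1065987}{175121} + \left(9 - 4 \cdot 1717^{2}\right)} = \frac{1}{- \frac{1065987}{175121} + \left(9 - 11792356\right)} = \frac{1}{- \frac{1065987}{175121} - 11792347} = \frac{1}{- \frac{2065088664974}{175121}} = - \frac{175121}{2065088664974} \approx -8.4801 \cdot 10^{-8}$)
$S - 4605546 = - \frac{175121}{2065088664974} - 4605546 = - \frac{9510860840616520925}{2065088664974}$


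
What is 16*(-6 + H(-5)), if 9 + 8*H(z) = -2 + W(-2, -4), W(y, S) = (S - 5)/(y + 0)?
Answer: -109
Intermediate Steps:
W(y, S) = (-5 + S)/y
H(z) = -13/16 (H(z) = -9/8 + (-2 + (-5 - 4)/(-2))/8 = -9/8 + (-2 - ½*(-9))/8 = -9/8 + (-2 + 9/2)/8 = -9/8 + (⅛)*(5/2) = -9/8 + 5/16 = -13/16)
16*(-6 + H(-5)) = 16*(-6 - 13/16) = 16*(-109/16) = -109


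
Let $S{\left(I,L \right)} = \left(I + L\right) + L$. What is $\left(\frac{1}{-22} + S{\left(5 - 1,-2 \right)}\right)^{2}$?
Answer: $\frac{1}{484} \approx 0.0020661$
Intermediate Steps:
$S{\left(I,L \right)} = I + 2 L$
$\left(\frac{1}{-22} + S{\left(5 - 1,-2 \right)}\right)^{2} = \left(\frac{1}{-22} + \left(\left(5 - 1\right) + 2 \left(-2\right)\right)\right)^{2} = \left(- \frac{1}{22} + \left(\left(5 - 1\right) - 4\right)\right)^{2} = \left(- \frac{1}{22} + \left(4 - 4\right)\right)^{2} = \left(- \frac{1}{22} + 0\right)^{2} = \left(- \frac{1}{22}\right)^{2} = \frac{1}{484}$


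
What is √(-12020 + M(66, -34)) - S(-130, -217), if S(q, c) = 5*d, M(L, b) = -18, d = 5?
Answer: -25 + I*√12038 ≈ -25.0 + 109.72*I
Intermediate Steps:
S(q, c) = 25 (S(q, c) = 5*5 = 25)
√(-12020 + M(66, -34)) - S(-130, -217) = √(-12020 - 18) - 1*25 = √(-12038) - 25 = I*√12038 - 25 = -25 + I*√12038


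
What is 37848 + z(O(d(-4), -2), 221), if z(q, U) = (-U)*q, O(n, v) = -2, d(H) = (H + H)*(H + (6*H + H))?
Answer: 38290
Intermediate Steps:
d(H) = 16*H² (d(H) = (2*H)*(H + 7*H) = (2*H)*(8*H) = 16*H²)
z(q, U) = -U*q
37848 + z(O(d(-4), -2), 221) = 37848 - 1*221*(-2) = 37848 + 442 = 38290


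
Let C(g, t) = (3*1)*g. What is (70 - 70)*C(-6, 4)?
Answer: 0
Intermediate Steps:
C(g, t) = 3*g
(70 - 70)*C(-6, 4) = (70 - 70)*(3*(-6)) = 0*(-18) = 0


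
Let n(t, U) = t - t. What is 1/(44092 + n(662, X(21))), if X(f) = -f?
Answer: 1/44092 ≈ 2.2680e-5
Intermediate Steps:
n(t, U) = 0
1/(44092 + n(662, X(21))) = 1/(44092 + 0) = 1/44092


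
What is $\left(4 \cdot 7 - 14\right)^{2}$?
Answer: $196$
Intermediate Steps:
$\left(4 \cdot 7 - 14\right)^{2} = \left(28 - 14\right)^{2} = 14^{2} = 196$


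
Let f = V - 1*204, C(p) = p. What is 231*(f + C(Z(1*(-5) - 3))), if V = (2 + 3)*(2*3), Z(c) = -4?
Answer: -41118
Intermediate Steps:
V = 30 (V = 5*6 = 30)
f = -174 (f = 30 - 1*204 = 30 - 204 = -174)
231*(f + C(Z(1*(-5) - 3))) = 231*(-174 - 4) = 231*(-178) = -41118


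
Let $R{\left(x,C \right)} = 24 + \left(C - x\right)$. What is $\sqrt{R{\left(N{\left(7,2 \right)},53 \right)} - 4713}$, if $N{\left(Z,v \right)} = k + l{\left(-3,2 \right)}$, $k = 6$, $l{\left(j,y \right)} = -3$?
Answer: $i \sqrt{4639} \approx 68.11 i$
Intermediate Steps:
$N{\left(Z,v \right)} = 3$ ($N{\left(Z,v \right)} = 6 - 3 = 3$)
$R{\left(x,C \right)} = 24 + C - x$
$\sqrt{R{\left(N{\left(7,2 \right)},53 \right)} - 4713} = \sqrt{\left(24 + 53 - 3\right) - 4713} = \sqrt{74 - 4713} = \sqrt{-4639} = i \sqrt{4639}$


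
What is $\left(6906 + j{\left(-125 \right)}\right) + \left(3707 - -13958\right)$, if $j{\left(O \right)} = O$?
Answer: $24446$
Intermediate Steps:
$\left(6906 + j{\left(-125 \right)}\right) + \left(3707 - -13958\right) = \left(6906 - 125\right) + \left(3707 - -13958\right) = 6781 + \left(3707 + 13958\right) = 6781 + 17665 = 24446$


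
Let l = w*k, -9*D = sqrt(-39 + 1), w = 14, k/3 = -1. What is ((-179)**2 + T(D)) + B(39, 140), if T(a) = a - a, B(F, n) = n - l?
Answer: 32223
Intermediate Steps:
k = -3 (k = 3*(-1) = -3)
D = -I*sqrt(38)/9 (D = -sqrt(-39 + 1)/9 = -I*sqrt(38)/9 ≈ -0.68493*I)
l = -42 (l = 14*(-3) = -42)
B(F, n) = 42 + n (B(F, n) = n - 1*(-42) = n + 42 = 42 + n)
T(a) = 0
((-179)**2 + T(D)) + B(39, 140) = ((-179)**2 + 0) + (42 + 140) = (32041 + 0) + 182 = 32041 + 182 = 32223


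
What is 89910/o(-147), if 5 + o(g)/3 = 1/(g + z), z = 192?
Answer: -674325/112 ≈ -6020.8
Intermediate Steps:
o(g) = -15 + 3/(192 + g) (o(g) = -15 + 3/(g + 192) = -15 + 3/(192 + g))
89910/o(-147) = 89910/((3*(-959 - 5*(-147))/(192 - 147))) = 89910/((3*(-959 + 735)/45)) = 89910/((3*(1/45)*(-224))) = 89910/(-224/15) = 89910*(-15/224) = -674325/112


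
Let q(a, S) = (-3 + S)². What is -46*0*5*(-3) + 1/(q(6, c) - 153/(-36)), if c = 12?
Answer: 4/341 ≈ 0.011730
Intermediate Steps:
-46*0*5*(-3) + 1/(q(6, c) - 153/(-36)) = -46*0*5*(-3) + 1/((-3 + 12)² - 153/(-36)) = -0*(-3) + 1/(9² - 153*(-1/36)) = -46*0 + 1/(81 + 17/4) = 0 + 1/(341/4) = 0 + 4/341 = 4/341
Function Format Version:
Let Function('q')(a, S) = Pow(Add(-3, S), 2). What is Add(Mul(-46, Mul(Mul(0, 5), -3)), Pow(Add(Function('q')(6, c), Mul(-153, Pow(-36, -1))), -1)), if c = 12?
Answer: Rational(4, 341) ≈ 0.011730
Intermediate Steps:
Add(Mul(-46, Mul(Mul(0, 5), -3)), Pow(Add(Function('q')(6, c), Mul(-153, Pow(-36, -1))), -1)) = Add(Mul(-46, Mul(Mul(0, 5), -3)), Pow(Add(Pow(Add(-3, 12), 2), Mul(-153, Pow(-36, -1))), -1)) = Add(Mul(-46, Mul(0, -3)), Pow(Add(Pow(9, 2), Mul(-153, Rational(-1, 36))), -1)) = Add(Mul(-46, 0), Pow(Add(81, Rational(17, 4)), -1)) = Add(0, Pow(Rational(341, 4), -1)) = Add(0, Rational(4, 341)) = Rational(4, 341)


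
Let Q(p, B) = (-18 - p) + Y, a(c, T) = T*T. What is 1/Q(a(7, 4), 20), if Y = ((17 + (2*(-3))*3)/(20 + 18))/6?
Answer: -228/7753 ≈ -0.029408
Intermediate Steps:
a(c, T) = T²
Y = -1/228 (Y = ((17 - 6*3)/38)*(⅙) = ((17 - 18)*(1/38))*(⅙) = -1*1/38*(⅙) = -1/38*⅙ = -1/228 ≈ -0.0043860)
Q(p, B) = -4105/228 - p (Q(p, B) = (-18 - p) - 1/228 = -4105/228 - p)
1/Q(a(7, 4), 20) = 1/(-4105/228 - 1*4²) = 1/(-4105/228 - 1*16) = 1/(-4105/228 - 16) = 1/(-7753/228) = -228/7753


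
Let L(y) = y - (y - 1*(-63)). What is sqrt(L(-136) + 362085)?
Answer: sqrt(362022) ≈ 601.68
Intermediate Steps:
L(y) = -63 (L(y) = y - (y + 63) = y - (63 + y) = y + (-63 - y) = -63)
sqrt(L(-136) + 362085) = sqrt(-63 + 362085) = sqrt(362022)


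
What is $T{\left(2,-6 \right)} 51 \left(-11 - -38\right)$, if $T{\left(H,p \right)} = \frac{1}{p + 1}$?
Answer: $- \frac{1377}{5} \approx -275.4$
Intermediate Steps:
$T{\left(H,p \right)} = \frac{1}{1 + p}$
$T{\left(2,-6 \right)} 51 \left(-11 - -38\right) = \frac{1}{1 - 6} \cdot 51 \left(-11 - -38\right) = \frac{1}{-5} \cdot 51 \left(-11 + 38\right) = \left(- \frac{1}{5}\right) 51 \cdot 27 = \left(- \frac{51}{5}\right) 27 = - \frac{1377}{5}$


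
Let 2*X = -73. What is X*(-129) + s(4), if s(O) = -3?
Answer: 9411/2 ≈ 4705.5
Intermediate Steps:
X = -73/2 (X = (1/2)*(-73) = -73/2 ≈ -36.500)
X*(-129) + s(4) = -73/2*(-129) - 3 = 9417/2 - 3 = 9411/2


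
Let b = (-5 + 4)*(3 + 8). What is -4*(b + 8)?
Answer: 12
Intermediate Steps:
b = -11 (b = -1*11 = -11)
-4*(b + 8) = -4*(-11 + 8) = -4*(-3) = 12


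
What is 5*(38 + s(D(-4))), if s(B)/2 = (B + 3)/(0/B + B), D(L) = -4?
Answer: 385/2 ≈ 192.50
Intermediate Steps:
s(B) = 2*(3 + B)/B (s(B) = 2*((B + 3)/(0/B + B)) = 2*((3 + B)/(0 + B)) = 2*((3 + B)/B) = 2*(3 + B)/B)
5*(38 + s(D(-4))) = 5*(38 + (2 + 6/(-4))) = 5*(38 + (2 + 6*(-¼))) = 5*(38 + (2 - 3/2)) = 5*(38 + ½) = 5*(77/2) = 385/2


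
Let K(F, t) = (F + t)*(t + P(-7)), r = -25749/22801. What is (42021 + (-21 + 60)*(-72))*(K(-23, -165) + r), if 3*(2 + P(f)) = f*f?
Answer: 25324546574559/22801 ≈ 1.1107e+9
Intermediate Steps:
P(f) = -2 + f²/3 (P(f) = -2 + (f*f)/3 = -2 + f²/3)
r = -25749/22801 (r = -25749*1/22801 = -25749/22801 ≈ -1.1293)
K(F, t) = (43/3 + t)*(F + t) (K(F, t) = (F + t)*(t + (-2 + (⅓)*(-7)²)) = (F + t)*(t + (-2 + (⅓)*49)) = (F + t)*(t + (-2 + 49/3)) = (F + t)*(t + 43/3) = (F + t)*(43/3 + t) = (43/3 + t)*(F + t))
(42021 + (-21 + 60)*(-72))*(K(-23, -165) + r) = (42021 + (-21 + 60)*(-72))*(((-165)² + (43/3)*(-23) + (43/3)*(-165) - 23*(-165)) - 25749/22801) = (42021 + 39*(-72))*((27225 - 989/3 - 2365 + 3795) - 25749/22801) = (42021 - 2808)*(84976/3 - 25749/22801) = 39213*(1937460529/68403) = 25324546574559/22801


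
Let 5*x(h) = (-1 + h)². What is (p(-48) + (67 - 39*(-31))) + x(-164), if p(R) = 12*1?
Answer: 6733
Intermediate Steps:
x(h) = (-1 + h)²/5
p(R) = 12
(p(-48) + (67 - 39*(-31))) + x(-164) = (12 + (67 - 39*(-31))) + (-1 - 164)²/5 = (12 + (67 + 1209)) + (⅕)*(-165)² = (12 + 1276) + (⅕)*27225 = 1288 + 5445 = 6733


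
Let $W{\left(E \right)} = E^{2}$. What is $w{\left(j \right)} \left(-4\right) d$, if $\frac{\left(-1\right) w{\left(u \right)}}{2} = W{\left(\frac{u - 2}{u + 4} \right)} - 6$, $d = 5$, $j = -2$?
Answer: $-80$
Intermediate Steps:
$w{\left(u \right)} = 12 - \frac{2 \left(-2 + u\right)^{2}}{\left(4 + u\right)^{2}}$ ($w{\left(u \right)} = - 2 \left(\left(\frac{u - 2}{u + 4}\right)^{2} - 6\right) = - 2 \left(\left(\frac{-2 + u}{4 + u}\right)^{2} - 6\right) = - 2 \left(\frac{\left(-2 + u\right)^{2}}{\left(4 + u\right)^{2}} - 6\right) = - 2 \left(-6 + \frac{\left(-2 + u\right)^{2}}{\left(4 + u\right)^{2}}\right) = 12 - \frac{2 \left(-2 + u\right)^{2}}{\left(4 + u\right)^{2}}$)
$w{\left(j \right)} \left(-4\right) d = \left(12 - \frac{2 \left(-2 - 2\right)^{2}}{\left(4 - 2\right)^{2}}\right) \left(-4\right) 5 = \left(12 - \frac{2 \left(-4\right)^{2}}{4}\right) \left(-4\right) 5 = \left(12 - 32 \cdot \frac{1}{4}\right) \left(-4\right) 5 = \left(12 - 8\right) \left(-4\right) 5 = 4 \left(-4\right) 5 = \left(-16\right) 5 = -80$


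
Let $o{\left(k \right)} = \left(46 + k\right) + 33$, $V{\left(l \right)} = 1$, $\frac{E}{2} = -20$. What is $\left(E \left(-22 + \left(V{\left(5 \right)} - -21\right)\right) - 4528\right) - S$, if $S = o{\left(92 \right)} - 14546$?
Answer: $9847$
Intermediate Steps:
$E = -40$ ($E = 2 \left(-20\right) = -40$)
$o{\left(k \right)} = 79 + k$
$S = -14375$ ($S = \left(79 + 92\right) - 14546 = 171 - 14546 = -14375$)
$\left(E \left(-22 + \left(V{\left(5 \right)} - -21\right)\right) - 4528\right) - S = \left(- 40 \left(-22 + \left(1 - -21\right)\right) - 4528\right) - -14375 = \left(- 40 \left(-22 + \left(1 + 21\right)\right) - 4528\right) + 14375 = \left(- 40 \left(-22 + 22\right) - 4528\right) + 14375 = \left(\left(-40\right) 0 - 4528\right) + 14375 = \left(0 - 4528\right) + 14375 = -4528 + 14375 = 9847$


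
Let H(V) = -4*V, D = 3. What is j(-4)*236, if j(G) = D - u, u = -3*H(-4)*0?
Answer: 708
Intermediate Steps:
u = 0 (u = -(-12)*(-4)*0 = -3*16*0 = -48*0 = 0)
j(G) = 3 (j(G) = 3 - 1*0 = 3 + 0 = 3)
j(-4)*236 = 3*236 = 708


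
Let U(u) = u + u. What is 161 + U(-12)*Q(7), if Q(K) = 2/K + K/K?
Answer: 911/7 ≈ 130.14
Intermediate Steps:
U(u) = 2*u
Q(K) = 1 + 2/K (Q(K) = 2/K + 1 = 1 + 2/K)
161 + U(-12)*Q(7) = 161 + (2*(-12))*((2 + 7)/7) = 161 - 24*9/7 = 161 - 216/7 = 911/7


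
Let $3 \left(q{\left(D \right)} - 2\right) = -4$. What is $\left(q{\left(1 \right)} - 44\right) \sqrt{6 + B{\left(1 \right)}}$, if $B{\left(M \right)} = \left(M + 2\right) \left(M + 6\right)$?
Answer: $- 130 \sqrt{3} \approx -225.17$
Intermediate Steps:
$q{\left(D \right)} = \frac{2}{3}$ ($q{\left(D \right)} = 2 + \frac{1}{3} \left(-4\right) = 2 - \frac{4}{3} = \frac{2}{3}$)
$B{\left(M \right)} = \left(2 + M\right) \left(6 + M\right)$
$\left(q{\left(1 \right)} - 44\right) \sqrt{6 + B{\left(1 \right)}} = \left(\frac{2}{3} - 44\right) \sqrt{6 + \left(12 + 1^{2} + 8 \cdot 1\right)} = - \frac{130 \sqrt{6 + \left(12 + 1 + 8\right)}}{3} = - \frac{130 \sqrt{6 + 21}}{3} = - \frac{130 \sqrt{27}}{3} = - \frac{130 \cdot 3 \sqrt{3}}{3} = - 130 \sqrt{3}$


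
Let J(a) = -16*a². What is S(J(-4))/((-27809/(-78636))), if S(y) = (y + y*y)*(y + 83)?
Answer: -888070947840/27809 ≈ -3.1935e+7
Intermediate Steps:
S(y) = (83 + y)*(y + y²) (S(y) = (y + y²)*(83 + y) = (83 + y)*(y + y²))
S(J(-4))/((-27809/(-78636))) = ((-16*(-4)²)*(83 + (-16*(-4)²)² + 84*(-16*(-4)²)))/((-27809/(-78636))) = ((-16*16)*(83 + (-16*16)² + 84*(-16*16)))/((-27809*(-1/78636))) = (-256*(83 + (-256)² + 84*(-256)))/(27809/78636) = -256*(83 + 65536 - 21504)*(78636/27809) = -256*44115*(78636/27809) = -11293440*78636/27809 = -888070947840/27809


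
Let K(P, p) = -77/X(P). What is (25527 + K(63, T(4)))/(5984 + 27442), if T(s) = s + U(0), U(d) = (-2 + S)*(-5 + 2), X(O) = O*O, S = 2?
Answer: 7236899/9476271 ≈ 0.76369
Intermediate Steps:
X(O) = O²
U(d) = 0 (U(d) = (-2 + 2)*(-5 + 2) = 0*(-3) = 0)
T(s) = s (T(s) = s + 0 = s)
K(P, p) = -77/P²
(25527 + K(63, T(4)))/(5984 + 27442) = (25527 - 77/63²)/(5984 + 27442) = (25527 - 77*1/3969)/33426 = (25527 - 11/567)*(1/33426) = (14473798/567)*(1/33426) = 7236899/9476271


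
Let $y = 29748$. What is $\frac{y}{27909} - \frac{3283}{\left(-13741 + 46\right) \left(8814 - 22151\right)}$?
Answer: $\frac{603709663397}{566398316715} \approx 1.0659$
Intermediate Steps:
$\frac{y}{27909} - \frac{3283}{\left(-13741 + 46\right) \left(8814 - 22151\right)} = \frac{29748}{27909} - \frac{3283}{\left(-13741 + 46\right) \left(8814 - 22151\right)} = 29748 \cdot \frac{1}{27909} - \frac{3283}{\left(-13695\right) \left(-13337\right)} = \frac{9916}{9303} - \frac{3283}{182650215} = \frac{603709663397}{566398316715}$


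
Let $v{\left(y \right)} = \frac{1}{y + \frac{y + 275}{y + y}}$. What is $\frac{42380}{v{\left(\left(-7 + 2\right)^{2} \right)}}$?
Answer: $1313780$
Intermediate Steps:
$v{\left(y \right)} = \frac{1}{y + \frac{275 + y}{2 y}}$
$\frac{42380}{v{\left(\left(-7 + 2\right)^{2} \right)}} = \frac{42380}{2 \left(-7 + 2\right)^{2} \frac{1}{275 + \left(-7 + 2\right)^{2} + 2 \left(\left(-7 + 2\right)^{2}\right)^{2}}} = \frac{42380}{2 \left(-5\right)^{2} \frac{1}{275 + \left(-5\right)^{2} + 2 \left(\left(-5\right)^{2}\right)^{2}}} = \frac{42380}{2 \cdot 25 \frac{1}{275 + 25 + 2 \cdot 25^{2}}} = \frac{42380}{2 \cdot 25 \frac{1}{275 + 25 + 2 \cdot 625}} = \frac{42380}{2 \cdot 25 \frac{1}{275 + 25 + 1250}} = \frac{42380}{2 \cdot 25 \cdot \frac{1}{1550}} = 42380 \frac{1}{\frac{1}{31}} = 42380 \cdot 31 = 1313780$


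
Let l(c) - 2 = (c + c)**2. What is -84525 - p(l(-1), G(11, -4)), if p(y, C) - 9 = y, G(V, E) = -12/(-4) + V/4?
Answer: -84540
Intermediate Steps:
l(c) = 2 + 4*c**2 (l(c) = 2 + (c + c)**2 = 2 + (2*c)**2 = 2 + 4*c**2)
G(V, E) = 3 + V/4 (G(V, E) = -12*(-1/4) + V*(1/4) = 3 + V/4)
p(y, C) = 9 + y
-84525 - p(l(-1), G(11, -4)) = -84525 - (9 + (2 + 4*(-1)**2)) = -84525 - (9 + (2 + 4*1)) = -84525 - (9 + (2 + 4)) = -84525 - (9 + 6) = -84525 - 1*15 = -84525 - 15 = -84540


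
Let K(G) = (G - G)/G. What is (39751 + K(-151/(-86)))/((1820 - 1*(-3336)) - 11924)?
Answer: -39751/6768 ≈ -5.8734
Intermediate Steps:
K(G) = 0 (K(G) = 0/G = 0)
(39751 + K(-151/(-86)))/((1820 - 1*(-3336)) - 11924) = (39751 + 0)/((1820 - 1*(-3336)) - 11924) = 39751/((1820 + 3336) - 11924) = 39751/(5156 - 11924) = 39751/(-6768) = 39751*(-1/6768) = -39751/6768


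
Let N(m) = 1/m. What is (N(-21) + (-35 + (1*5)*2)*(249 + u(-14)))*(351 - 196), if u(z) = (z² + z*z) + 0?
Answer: -52161530/21 ≈ -2.4839e+6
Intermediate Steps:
u(z) = 2*z² (u(z) = (z² + z²) + 0 = 2*z² + 0 = 2*z²)
(N(-21) + (-35 + (1*5)*2)*(249 + u(-14)))*(351 - 196) = (1/(-21) + (-35 + (1*5)*2)*(249 + 2*(-14)²))*(351 - 196) = (-1/21 + (-35 + 5*2)*(249 + 2*196))*155 = (-1/21 + (-35 + 10)*(249 + 392))*155 = (-1/21 - 25*641)*155 = (-1/21 - 16025)*155 = -336526/21*155 = -52161530/21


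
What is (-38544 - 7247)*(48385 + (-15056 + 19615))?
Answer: -2424358704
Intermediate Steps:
(-38544 - 7247)*(48385 + (-15056 + 19615)) = -45791*(48385 + 4559) = -45791*52944 = -2424358704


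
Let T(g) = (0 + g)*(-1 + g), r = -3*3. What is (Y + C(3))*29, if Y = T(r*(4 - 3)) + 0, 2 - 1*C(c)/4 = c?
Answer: 2494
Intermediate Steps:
C(c) = 8 - 4*c
r = -9
T(g) = g*(-1 + g)
Y = 90 (Y = (-9*(4 - 3))*(-1 - 9*(4 - 3)) + 0 = (-9*1)*(-1 - 9*1) + 0 = -9*(-1 - 9) + 0 = -9*(-10) + 0 = 90 + 0 = 90)
(Y + C(3))*29 = (90 + (8 - 4*3))*29 = (90 + (8 - 12))*29 = (90 - 4)*29 = 86*29 = 2494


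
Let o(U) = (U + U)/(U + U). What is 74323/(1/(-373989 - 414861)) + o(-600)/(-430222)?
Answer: -25223786169578101/430222 ≈ -5.8630e+10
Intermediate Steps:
o(U) = 1 (o(U) = (2*U)/((2*U)) = (2*U)*(1/(2*U)) = 1)
74323/(1/(-373989 - 414861)) + o(-600)/(-430222) = 74323/(1/(-373989 - 414861)) + 1/(-430222) = 74323/(1/(-788850)) + 1*(-1/430222) = 74323/(-1/788850) - 1/430222 = 74323*(-788850) - 1/430222 = -58629698550 - 1/430222 = -25223786169578101/430222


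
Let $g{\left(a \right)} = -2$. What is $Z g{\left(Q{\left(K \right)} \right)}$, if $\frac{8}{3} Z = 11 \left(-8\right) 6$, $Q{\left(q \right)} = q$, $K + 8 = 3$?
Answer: $396$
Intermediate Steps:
$K = -5$ ($K = -8 + 3 = -5$)
$Z = -198$ ($Z = \frac{3 \cdot 11 \left(-8\right) 6}{8} = \frac{3 \left(\left(-88\right) 6\right)}{8} = \frac{3}{8} \left(-528\right) = -198$)
$Z g{\left(Q{\left(K \right)} \right)} = \left(-198\right) \left(-2\right) = 396$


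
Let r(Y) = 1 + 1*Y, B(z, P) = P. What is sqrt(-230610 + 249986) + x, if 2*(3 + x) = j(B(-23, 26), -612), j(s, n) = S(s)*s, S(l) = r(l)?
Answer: 348 + 4*sqrt(1211) ≈ 487.20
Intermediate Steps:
r(Y) = 1 + Y
S(l) = 1 + l
j(s, n) = s*(1 + s) (j(s, n) = (1 + s)*s = s*(1 + s))
x = 348 (x = -3 + (26*(1 + 26))/2 = -3 + (26*27)/2 = -3 + (1/2)*702 = -3 + 351 = 348)
sqrt(-230610 + 249986) + x = sqrt(-230610 + 249986) + 348 = sqrt(19376) + 348 = 4*sqrt(1211) + 348 = 348 + 4*sqrt(1211)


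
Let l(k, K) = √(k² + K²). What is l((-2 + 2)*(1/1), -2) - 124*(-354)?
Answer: 43898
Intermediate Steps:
l(k, K) = √(K² + k²)
l((-2 + 2)*(1/1), -2) - 124*(-354) = √((-2)² + ((-2 + 2)*(1/1))²) - 124*(-354) = √(4 + (0*(1*1))²) + 43896 = √(4 + (0*1)²) + 43896 = √(4 + 0²) + 43896 = √(4 + 0) + 43896 = √4 + 43896 = 2 + 43896 = 43898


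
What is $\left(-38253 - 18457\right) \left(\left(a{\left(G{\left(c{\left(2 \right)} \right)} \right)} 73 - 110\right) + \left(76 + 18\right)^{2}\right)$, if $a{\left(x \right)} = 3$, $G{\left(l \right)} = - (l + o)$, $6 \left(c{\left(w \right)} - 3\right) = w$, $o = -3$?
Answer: $-507270950$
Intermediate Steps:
$c{\left(w \right)} = 3 + \frac{w}{6}$
$G{\left(l \right)} = 3 - l$ ($G{\left(l \right)} = - (l - 3) = - (-3 + l) = 3 - l$)
$\left(-38253 - 18457\right) \left(\left(a{\left(G{\left(c{\left(2 \right)} \right)} \right)} 73 - 110\right) + \left(76 + 18\right)^{2}\right) = \left(-38253 - 18457\right) \left(\left(3 \cdot 73 - 110\right) + \left(76 + 18\right)^{2}\right) = - 56710 \left(\left(219 - 110\right) + 94^{2}\right) = - 56710 \left(109 + 8836\right) = \left(-56710\right) 8945 = -507270950$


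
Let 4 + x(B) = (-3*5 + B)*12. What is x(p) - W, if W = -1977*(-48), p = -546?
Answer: -101632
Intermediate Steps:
W = 94896
x(B) = -184 + 12*B (x(B) = -4 + (-3*5 + B)*12 = -4 + (-15 + B)*12 = -4 + (-180 + 12*B) = -184 + 12*B)
x(p) - W = (-184 + 12*(-546)) - 1*94896 = (-184 - 6552) - 94896 = -6736 - 94896 = -101632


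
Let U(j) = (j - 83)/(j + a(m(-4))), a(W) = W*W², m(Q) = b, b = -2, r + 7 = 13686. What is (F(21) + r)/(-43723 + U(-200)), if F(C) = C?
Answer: -2849600/9094101 ≈ -0.31335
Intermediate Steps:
r = 13679 (r = -7 + 13686 = 13679)
m(Q) = -2
a(W) = W³
U(j) = (-83 + j)/(-8 + j) (U(j) = (j - 83)/(j + (-2)³) = (-83 + j)/(j - 8) = (-83 + j)/(-8 + j))
(F(21) + r)/(-43723 + U(-200)) = (21 + 13679)/(-43723 + (-83 - 200)/(-8 - 200)) = 13700/(-43723 - 283/(-208)) = 13700/(-43723 - 1/208*(-283)) = 13700/(-43723 + 283/208) = 13700/(-9094101/208) = 13700*(-208/9094101) = -2849600/9094101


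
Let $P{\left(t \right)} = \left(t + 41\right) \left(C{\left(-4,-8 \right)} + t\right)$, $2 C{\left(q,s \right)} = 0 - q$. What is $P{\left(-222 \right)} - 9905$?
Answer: $29915$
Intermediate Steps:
$C{\left(q,s \right)} = - \frac{q}{2}$ ($C{\left(q,s \right)} = \frac{0 - q}{2} = \frac{\left(-1\right) q}{2} = - \frac{q}{2}$)
$P{\left(t \right)} = \left(2 + t\right) \left(41 + t\right)$ ($P{\left(t \right)} = \left(t + 41\right) \left(\left(- \frac{1}{2}\right) \left(-4\right) + t\right) = \left(41 + t\right) \left(2 + t\right) = \left(2 + t\right) \left(41 + t\right)$)
$P{\left(-222 \right)} - 9905 = \left(82 + \left(-222\right)^{2} + 43 \left(-222\right)\right) - 9905 = \left(82 + 49284 - 9546\right) - 9905 = 39820 - 9905 = 29915$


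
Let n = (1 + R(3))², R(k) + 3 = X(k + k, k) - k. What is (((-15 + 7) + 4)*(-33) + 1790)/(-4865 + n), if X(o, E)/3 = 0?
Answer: -961/2420 ≈ -0.39711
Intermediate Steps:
X(o, E) = 0 (X(o, E) = 3*0 = 0)
R(k) = -3 - k (R(k) = -3 + (0 - k) = -3 - k)
n = 25 (n = (1 + (-3 - 1*3))² = (1 + (-3 - 3))² = (1 - 6)² = (-5)² = 25)
(((-15 + 7) + 4)*(-33) + 1790)/(-4865 + n) = (((-15 + 7) + 4)*(-33) + 1790)/(-4865 + 25) = ((-8 + 4)*(-33) + 1790)/(-4840) = (-4*(-33) + 1790)*(-1/4840) = (132 + 1790)*(-1/4840) = 1922*(-1/4840) = -961/2420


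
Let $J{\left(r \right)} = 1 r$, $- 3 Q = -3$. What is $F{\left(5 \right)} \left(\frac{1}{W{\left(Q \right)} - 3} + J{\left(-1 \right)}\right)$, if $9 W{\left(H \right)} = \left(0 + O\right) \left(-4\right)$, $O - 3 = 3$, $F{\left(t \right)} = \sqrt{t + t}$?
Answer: $- \frac{20 \sqrt{10}}{17} \approx -3.7203$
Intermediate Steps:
$Q = 1$ ($Q = \left(- \frac{1}{3}\right) \left(-3\right) = 1$)
$F{\left(t \right)} = \sqrt{2} \sqrt{t}$ ($F{\left(t \right)} = \sqrt{2 t} = \sqrt{2} \sqrt{t}$)
$O = 6$ ($O = 3 + 3 = 6$)
$J{\left(r \right)} = r$
$W{\left(H \right)} = - \frac{8}{3}$ ($W{\left(H \right)} = \frac{\left(0 + 6\right) \left(-4\right)}{9} = \frac{6 \left(-4\right)}{9} = \frac{1}{9} \left(-24\right) = - \frac{8}{3}$)
$F{\left(5 \right)} \left(\frac{1}{W{\left(Q \right)} - 3} + J{\left(-1 \right)}\right) = \sqrt{2} \sqrt{5} \left(\frac{1}{- \frac{8}{3} - 3} - 1\right) = \sqrt{10} \left(\frac{1}{- \frac{17}{3}} - 1\right) = \sqrt{10} \left(- \frac{3}{17} - 1\right) = \sqrt{10} \left(- \frac{20}{17}\right) = - \frac{20 \sqrt{10}}{17}$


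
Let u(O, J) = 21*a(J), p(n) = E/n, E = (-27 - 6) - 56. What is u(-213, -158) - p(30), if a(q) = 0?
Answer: 89/30 ≈ 2.9667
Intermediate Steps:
E = -89 (E = -33 - 56 = -89)
p(n) = -89/n
u(O, J) = 0 (u(O, J) = 21*0 = 0)
u(-213, -158) - p(30) = 0 - (-89)/30 = 0 - 1*(-89/30) = 0 + 89/30 = 89/30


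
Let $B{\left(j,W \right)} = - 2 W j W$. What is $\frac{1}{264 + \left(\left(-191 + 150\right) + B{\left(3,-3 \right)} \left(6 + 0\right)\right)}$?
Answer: $- \frac{1}{101} \approx -0.009901$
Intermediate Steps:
$B{\left(j,W \right)} = - 2 j W^{2}$ ($B{\left(j,W \right)} = - 2 W W j = - 2 j W^{2}$)
$\frac{1}{264 + \left(\left(-191 + 150\right) + B{\left(3,-3 \right)} \left(6 + 0\right)\right)} = \frac{1}{264 + \left(\left(-191 + 150\right) + \left(-2\right) 3 \left(-3\right)^{2} \left(6 + 0\right)\right)} = \frac{1}{264 + \left(-41 + \left(-2\right) 3 \cdot 9 \cdot 6\right)} = \frac{1}{264 - 365} = \frac{1}{-101} = - \frac{1}{101}$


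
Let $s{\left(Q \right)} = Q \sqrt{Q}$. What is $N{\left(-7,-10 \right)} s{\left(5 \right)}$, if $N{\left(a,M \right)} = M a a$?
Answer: $- 2450 \sqrt{5} \approx -5478.4$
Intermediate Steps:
$s{\left(Q \right)} = Q^{\frac{3}{2}}$
$N{\left(a,M \right)} = M a^{2}$
$N{\left(-7,-10 \right)} s{\left(5 \right)} = - 10 \left(-7\right)^{2} \cdot 5^{\frac{3}{2}} = \left(-10\right) 49 \cdot 5 \sqrt{5} = - 490 \cdot 5 \sqrt{5} = - 2450 \sqrt{5}$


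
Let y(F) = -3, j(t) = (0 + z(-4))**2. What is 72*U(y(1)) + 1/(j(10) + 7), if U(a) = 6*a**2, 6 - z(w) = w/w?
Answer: 124417/32 ≈ 3888.0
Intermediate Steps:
z(w) = 5 (z(w) = 6 - w/w = 6 - 1*1 = 6 - 1 = 5)
j(t) = 25 (j(t) = (0 + 5)**2 = 5**2 = 25)
72*U(y(1)) + 1/(j(10) + 7) = 72*(6*(-3)**2) + 1/(25 + 7) = 72*(6*9) + 1/32 = 72*54 + 1/32 = 3888 + 1/32 = 124417/32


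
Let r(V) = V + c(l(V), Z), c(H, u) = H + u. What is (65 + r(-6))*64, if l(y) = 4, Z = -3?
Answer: 3840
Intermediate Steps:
r(V) = 1 + V (r(V) = V + (4 - 3) = V + 1 = 1 + V)
(65 + r(-6))*64 = (65 + (1 - 6))*64 = (65 - 5)*64 = 60*64 = 3840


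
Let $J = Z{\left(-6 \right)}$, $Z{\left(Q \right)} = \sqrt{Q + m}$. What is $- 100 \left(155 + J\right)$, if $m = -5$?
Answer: $-15500 - 100 i \sqrt{11} \approx -15500.0 - 331.66 i$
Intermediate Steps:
$Z{\left(Q \right)} = \sqrt{-5 + Q}$ ($Z{\left(Q \right)} = \sqrt{Q - 5} = \sqrt{-5 + Q}$)
$J = i \sqrt{11}$ ($J = \sqrt{-5 - 6} = \sqrt{-11} = i \sqrt{11} \approx 3.3166 i$)
$- 100 \left(155 + J\right) = - 100 \left(155 + i \sqrt{11}\right) = -15500 - 100 i \sqrt{11}$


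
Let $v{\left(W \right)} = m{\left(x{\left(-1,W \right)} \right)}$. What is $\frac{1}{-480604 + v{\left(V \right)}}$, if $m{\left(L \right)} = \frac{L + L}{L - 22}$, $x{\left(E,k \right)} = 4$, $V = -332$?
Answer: $- \frac{9}{4325440} \approx -2.0807 \cdot 10^{-6}$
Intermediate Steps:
$m{\left(L \right)} = \frac{2 L}{-22 + L}$
$v{\left(W \right)} = - \frac{4}{9}$ ($v{\left(W \right)} = 2 \cdot 4 \frac{1}{-22 + 4} = 2 \cdot 4 \frac{1}{-18} = 2 \cdot 4 \left(- \frac{1}{18}\right) = - \frac{4}{9}$)
$\frac{1}{-480604 + v{\left(V \right)}} = \frac{1}{-480604 - \frac{4}{9}} = \frac{1}{- \frac{4325440}{9}} = - \frac{9}{4325440}$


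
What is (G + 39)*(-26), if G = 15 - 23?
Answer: -806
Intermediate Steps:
G = -8
(G + 39)*(-26) = (-8 + 39)*(-26) = 31*(-26) = -806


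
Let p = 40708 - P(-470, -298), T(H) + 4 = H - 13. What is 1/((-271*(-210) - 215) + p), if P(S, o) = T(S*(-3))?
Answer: 1/96010 ≈ 1.0416e-5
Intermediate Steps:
T(H) = -17 + H (T(H) = -4 + (H - 13) = -4 + (-13 + H) = -17 + H)
P(S, o) = -17 - 3*S (P(S, o) = -17 + S*(-3) = -17 - 3*S)
p = 39315 (p = 40708 - (-17 - 3*(-470)) = 40708 - (-17 + 1410) = 40708 - 1*1393 = 40708 - 1393 = 39315)
1/((-271*(-210) - 215) + p) = 1/((-271*(-210) - 215) + 39315) = 1/((56910 - 215) + 39315) = 1/(56695 + 39315) = 1/96010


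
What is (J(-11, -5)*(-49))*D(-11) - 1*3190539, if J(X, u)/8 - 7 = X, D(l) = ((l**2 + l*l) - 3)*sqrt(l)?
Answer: -3190539 + 374752*I*sqrt(11) ≈ -3.1905e+6 + 1.2429e+6*I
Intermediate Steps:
D(l) = sqrt(l)*(-3 + 2*l**2) (D(l) = ((l**2 + l**2) - 3)*sqrt(l) = (2*l**2 - 3)*sqrt(l) = (-3 + 2*l**2)*sqrt(l) = sqrt(l)*(-3 + 2*l**2))
J(X, u) = 56 + 8*X
(J(-11, -5)*(-49))*D(-11) - 1*3190539 = ((56 + 8*(-11))*(-49))*(sqrt(-11)*(-3 + 2*(-11)**2)) - 1*3190539 = ((56 - 88)*(-49))*((I*sqrt(11))*(-3 + 2*121)) - 3190539 = (-32*(-49))*((I*sqrt(11))*(-3 + 242)) - 3190539 = 1568*((I*sqrt(11))*239) - 3190539 = 1568*(239*I*sqrt(11)) - 3190539 = 374752*I*sqrt(11) - 3190539 = -3190539 + 374752*I*sqrt(11)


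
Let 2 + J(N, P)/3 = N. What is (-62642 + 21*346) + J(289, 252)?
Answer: -54515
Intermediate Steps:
J(N, P) = -6 + 3*N
(-62642 + 21*346) + J(289, 252) = (-62642 + 21*346) + (-6 + 3*289) = (-62642 + 7266) + (-6 + 867) = -55376 + 861 = -54515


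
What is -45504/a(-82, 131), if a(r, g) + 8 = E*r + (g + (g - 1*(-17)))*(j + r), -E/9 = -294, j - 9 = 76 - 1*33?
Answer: 22752/112675 ≈ 0.20193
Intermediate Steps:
j = 52 (j = 9 + (76 - 1*33) = 9 + (76 - 33) = 9 + 43 = 52)
E = 2646 (E = -9*(-294) = 2646)
a(r, g) = -8 + 2646*r + (17 + 2*g)*(52 + r) (a(r, g) = -8 + (2646*r + (g + (g - 1*(-17)))*(52 + r)) = -8 + (2646*r + (g + (g + 17))*(52 + r)) = -8 + (2646*r + (g + (17 + g))*(52 + r)) = -8 + (2646*r + (17 + 2*g)*(52 + r)) = -8 + 2646*r + (17 + 2*g)*(52 + r))
-45504/a(-82, 131) = -45504/(876 + 104*131 + 2663*(-82) + 2*131*(-82)) = -45504/(876 + 13624 - 218366 - 21484) = -45504/(-225350) = -45504*(-1/225350) = 22752/112675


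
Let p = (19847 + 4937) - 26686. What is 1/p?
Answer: -1/1902 ≈ -0.00052576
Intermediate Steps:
p = -1902 (p = 24784 - 26686 = -1902)
1/p = 1/(-1902) = -1/1902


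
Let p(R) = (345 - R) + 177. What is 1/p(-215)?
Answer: 1/737 ≈ 0.0013569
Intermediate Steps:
p(R) = 522 - R
1/p(-215) = 1/(522 - 1*(-215)) = 1/(522 + 215) = 1/737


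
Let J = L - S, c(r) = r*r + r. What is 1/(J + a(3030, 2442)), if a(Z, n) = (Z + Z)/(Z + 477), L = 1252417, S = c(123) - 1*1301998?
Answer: 1169/2968283567 ≈ 3.9383e-7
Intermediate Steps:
c(r) = r + r**2 (c(r) = r**2 + r = r + r**2)
S = -1286746 (S = 123*(1 + 123) - 1*1301998 = 123*124 - 1301998 = 15252 - 1301998 = -1286746)
a(Z, n) = 2*Z/(477 + Z) (a(Z, n) = (2*Z)/(477 + Z) = 2*Z/(477 + Z))
J = 2539163 (J = 1252417 - 1*(-1286746) = 1252417 + 1286746 = 2539163)
1/(J + a(3030, 2442)) = 1/(2539163 + 2*3030/(477 + 3030)) = 1/(2539163 + 2*3030/3507) = 1/(2539163 + 2*3030*(1/3507)) = 1/(2539163 + 2020/1169) = 1/(2968283567/1169) = 1169/2968283567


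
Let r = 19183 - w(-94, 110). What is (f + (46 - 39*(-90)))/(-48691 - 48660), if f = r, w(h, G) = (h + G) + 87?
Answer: -22636/97351 ≈ -0.23252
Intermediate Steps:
w(h, G) = 87 + G + h (w(h, G) = (G + h) + 87 = 87 + G + h)
r = 19080 (r = 19183 - (87 + 110 - 94) = 19183 - 1*103 = 19183 - 103 = 19080)
f = 19080
(f + (46 - 39*(-90)))/(-48691 - 48660) = (19080 + (46 - 39*(-90)))/(-48691 - 48660) = (19080 + (46 + 3510))/(-97351) = (19080 + 3556)*(-1/97351) = 22636*(-1/97351) = -22636/97351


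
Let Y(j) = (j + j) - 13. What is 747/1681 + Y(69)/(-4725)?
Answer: 132778/317709 ≈ 0.41792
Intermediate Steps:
Y(j) = -13 + 2*j (Y(j) = 2*j - 13 = -13 + 2*j)
747/1681 + Y(69)/(-4725) = 747/1681 + (-13 + 2*69)/(-4725) = 747*(1/1681) + (-13 + 138)*(-1/4725) = 747/1681 + 125*(-1/4725) = 747/1681 - 5/189 = 132778/317709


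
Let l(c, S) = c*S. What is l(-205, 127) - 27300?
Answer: -53335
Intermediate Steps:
l(c, S) = S*c
l(-205, 127) - 27300 = 127*(-205) - 27300 = -26035 - 27300 = -53335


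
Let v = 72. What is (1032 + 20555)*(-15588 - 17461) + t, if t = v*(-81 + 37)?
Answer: -713431931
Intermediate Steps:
t = -3168 (t = 72*(-81 + 37) = 72*(-44) = -3168)
(1032 + 20555)*(-15588 - 17461) + t = (1032 + 20555)*(-15588 - 17461) - 3168 = 21587*(-33049) - 3168 = -713428763 - 3168 = -713431931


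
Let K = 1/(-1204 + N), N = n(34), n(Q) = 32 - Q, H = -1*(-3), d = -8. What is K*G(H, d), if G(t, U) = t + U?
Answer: 5/1206 ≈ 0.0041459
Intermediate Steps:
H = 3
G(t, U) = U + t
N = -2 (N = 32 - 1*34 = 32 - 34 = -2)
K = -1/1206 (K = 1/(-1204 - 2) = 1/(-1206) = -1/1206 ≈ -0.00082919)
K*G(H, d) = -(-8 + 3)/1206 = -1/1206*(-5) = 5/1206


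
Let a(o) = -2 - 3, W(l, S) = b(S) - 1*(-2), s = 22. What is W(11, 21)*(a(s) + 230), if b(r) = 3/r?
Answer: 3375/7 ≈ 482.14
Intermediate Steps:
W(l, S) = 2 + 3/S (W(l, S) = 3/S - 1*(-2) = 3/S + 2 = 2 + 3/S)
a(o) = -5
W(11, 21)*(a(s) + 230) = (2 + 3/21)*(-5 + 230) = (2 + 3*(1/21))*225 = (2 + ⅐)*225 = (15/7)*225 = 3375/7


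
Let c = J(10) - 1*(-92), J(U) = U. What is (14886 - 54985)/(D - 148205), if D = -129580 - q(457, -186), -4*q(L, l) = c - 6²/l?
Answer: 1243069/8610543 ≈ 0.14437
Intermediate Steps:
c = 102 (c = 10 - 1*(-92) = 10 + 92 = 102)
q(L, l) = -51/2 + 9/l (q(L, l) = -(102 - 6²/l)/4 = -(102 - 36/l)/4 = -51/2 + 9/l)
D = -4016188/31 (D = -129580 - (-51/2 + 9/(-186)) = -129580 - (-51/2 + 9*(-1/186)) = -129580 - (-51/2 - 3/62) = -129580 - 1*(-792/31) = -129580 + 792/31 = -4016188/31 ≈ -1.2955e+5)
(14886 - 54985)/(D - 148205) = (14886 - 54985)/(-4016188/31 - 148205) = -40099/(-8610543/31) = -40099*(-31/8610543) = 1243069/8610543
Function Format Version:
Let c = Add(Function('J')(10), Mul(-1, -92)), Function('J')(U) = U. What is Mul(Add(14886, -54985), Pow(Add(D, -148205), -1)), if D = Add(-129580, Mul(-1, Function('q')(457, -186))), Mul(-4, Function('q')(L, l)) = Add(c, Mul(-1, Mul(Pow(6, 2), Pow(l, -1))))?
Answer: Rational(1243069, 8610543) ≈ 0.14437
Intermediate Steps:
c = 102 (c = Add(10, Mul(-1, -92)) = Add(10, 92) = 102)
Function('q')(L, l) = Add(Rational(-51, 2), Mul(9, Pow(l, -1))) (Function('q')(L, l) = Mul(Rational(-1, 4), Add(102, Mul(-1, Mul(Pow(6, 2), Pow(l, -1))))) = Mul(Rational(-1, 4), Add(102, Mul(-1, Mul(36, Pow(l, -1))))) = Mul(Rational(-1, 4), Add(102, Mul(-36, Pow(l, -1)))) = Add(Rational(-51, 2), Mul(9, Pow(l, -1))))
D = Rational(-4016188, 31) (D = Add(-129580, Mul(-1, Add(Rational(-51, 2), Mul(9, Pow(-186, -1))))) = Add(-129580, Mul(-1, Add(Rational(-51, 2), Mul(9, Rational(-1, 186))))) = Add(-129580, Mul(-1, Add(Rational(-51, 2), Rational(-3, 62)))) = Add(-129580, Mul(-1, Rational(-792, 31))) = Add(-129580, Rational(792, 31)) = Rational(-4016188, 31) ≈ -1.2955e+5)
Mul(Add(14886, -54985), Pow(Add(D, -148205), -1)) = Mul(Add(14886, -54985), Pow(Add(Rational(-4016188, 31), -148205), -1)) = Mul(-40099, Pow(Rational(-8610543, 31), -1)) = Mul(-40099, Rational(-31, 8610543)) = Rational(1243069, 8610543)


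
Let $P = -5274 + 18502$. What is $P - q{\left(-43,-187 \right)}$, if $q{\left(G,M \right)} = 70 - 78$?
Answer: $13236$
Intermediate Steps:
$q{\left(G,M \right)} = -8$
$P = 13228$
$P - q{\left(-43,-187 \right)} = 13228 - -8 = 13228 + 8 = 13236$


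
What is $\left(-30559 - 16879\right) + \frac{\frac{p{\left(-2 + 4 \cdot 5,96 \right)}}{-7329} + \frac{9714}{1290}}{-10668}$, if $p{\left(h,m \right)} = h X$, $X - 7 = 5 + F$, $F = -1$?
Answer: $- \frac{265809997344107}{5603313660} \approx -47438.0$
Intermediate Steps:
$X = 11$ ($X = 7 + \left(5 - 1\right) = 7 + 4 = 11$)
$p{\left(h,m \right)} = 11 h$ ($p{\left(h,m \right)} = h 11 = 11 h$)
$\left(-30559 - 16879\right) + \frac{\frac{p{\left(-2 + 4 \cdot 5,96 \right)}}{-7329} + \frac{9714}{1290}}{-10668} = \left(-30559 - 16879\right) + \frac{\frac{11 \left(-2 + 4 \cdot 5\right)}{-7329} + \frac{9714}{1290}}{-10668} = -47438 + \left(11 \left(-2 + 20\right) \left(- \frac{1}{7329}\right) + 9714 \cdot \frac{1}{1290}\right) \left(- \frac{1}{10668}\right) = -47438 + \left(11 \cdot 18 \left(- \frac{1}{7329}\right) + \frac{1619}{215}\right) \left(- \frac{1}{10668}\right) = -47438 + \left(198 \left(- \frac{1}{7329}\right) + \frac{1619}{215}\right) \left(- \frac{1}{10668}\right) = -47438 + \left(- \frac{66}{2443} + \frac{1619}{215}\right) \left(- \frac{1}{10668}\right) = -47438 + \frac{3941027}{525245} \left(- \frac{1}{10668}\right) = -47438 - \frac{3941027}{5603313660} = - \frac{265809997344107}{5603313660}$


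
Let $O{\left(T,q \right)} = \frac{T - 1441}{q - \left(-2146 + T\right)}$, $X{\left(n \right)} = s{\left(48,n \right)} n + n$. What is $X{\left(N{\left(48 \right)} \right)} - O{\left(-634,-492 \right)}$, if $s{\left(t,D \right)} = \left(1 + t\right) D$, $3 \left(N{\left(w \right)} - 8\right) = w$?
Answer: $\frac{64633499}{2288} \approx 28249.0$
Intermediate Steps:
$N{\left(w \right)} = 8 + \frac{w}{3}$
$s{\left(t,D \right)} = D \left(1 + t\right)$
$X{\left(n \right)} = n + 49 n^{2}$ ($X{\left(n \right)} = n \left(1 + 48\right) n + n = n 49 n + n = 49 n n + n = 49 n^{2} + n = n + 49 n^{2}$)
$O{\left(T,q \right)} = \frac{-1441 + T}{2146 + q - T}$
$X{\left(N{\left(48 \right)} \right)} - O{\left(-634,-492 \right)} = \left(8 + \frac{1}{3} \cdot 48\right) \left(1 + 49 \left(8 + \frac{1}{3} \cdot 48\right)\right) - \frac{-1441 - 634}{2146 - 492 - -634} = \left(8 + 16\right) \left(1 + 49 \left(8 + 16\right)\right) - \frac{1}{2146 - 492 + 634} \left(-2075\right) = 24 \left(1 + 49 \cdot 24\right) - \frac{1}{2288} \left(-2075\right) = 24 \left(1 + 1176\right) - \frac{1}{2288} \left(-2075\right) = 24 \cdot 1177 - - \frac{2075}{2288} = 28248 + \frac{2075}{2288} = \frac{64633499}{2288}$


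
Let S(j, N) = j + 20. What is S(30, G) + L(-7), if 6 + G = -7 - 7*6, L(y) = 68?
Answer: 118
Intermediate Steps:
G = -55 (G = -6 + (-7 - 7*6) = -6 + (-7 - 42) = -6 - 49 = -55)
S(j, N) = 20 + j
S(30, G) + L(-7) = (20 + 30) + 68 = 50 + 68 = 118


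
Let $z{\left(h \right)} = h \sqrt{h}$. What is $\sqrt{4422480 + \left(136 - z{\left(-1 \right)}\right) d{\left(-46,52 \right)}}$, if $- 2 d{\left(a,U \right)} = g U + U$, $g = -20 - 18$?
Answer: $\sqrt{4553312 + 962 i} \approx 2133.8 + 0.23 i$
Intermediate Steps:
$g = -38$ ($g = -20 - 18 = -38$)
$z{\left(h \right)} = h^{\frac{3}{2}}$
$d{\left(a,U \right)} = \frac{37 U}{2}$ ($d{\left(a,U \right)} = - \frac{- 38 U + U}{2} = - \frac{\left(-37\right) U}{2} = \frac{37 U}{2}$)
$\sqrt{4422480 + \left(136 - z{\left(-1 \right)}\right) d{\left(-46,52 \right)}} = \sqrt{4422480 + \left(136 - \left(-1\right)^{\frac{3}{2}}\right) \frac{37}{2} \cdot 52} = \sqrt{4422480 + \left(136 - - i\right) 962} = \sqrt{4422480 + \left(136 + i\right) 962} = \sqrt{4422480 + \left(130832 + 962 i\right)} = \sqrt{4553312 + 962 i}$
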